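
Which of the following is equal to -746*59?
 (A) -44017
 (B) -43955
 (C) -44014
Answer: C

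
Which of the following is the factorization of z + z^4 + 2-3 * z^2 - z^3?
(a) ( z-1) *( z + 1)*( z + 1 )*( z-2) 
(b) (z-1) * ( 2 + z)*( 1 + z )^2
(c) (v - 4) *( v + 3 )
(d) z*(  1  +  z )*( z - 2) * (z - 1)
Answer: a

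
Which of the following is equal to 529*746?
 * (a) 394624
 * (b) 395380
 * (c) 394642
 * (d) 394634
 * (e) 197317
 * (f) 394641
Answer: d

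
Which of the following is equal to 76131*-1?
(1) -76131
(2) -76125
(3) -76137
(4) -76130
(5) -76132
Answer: 1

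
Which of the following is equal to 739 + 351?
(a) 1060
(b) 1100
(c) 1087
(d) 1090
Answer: d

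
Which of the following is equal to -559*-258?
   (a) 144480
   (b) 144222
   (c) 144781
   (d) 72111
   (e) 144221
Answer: b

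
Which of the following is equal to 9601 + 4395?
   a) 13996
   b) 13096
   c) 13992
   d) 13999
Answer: a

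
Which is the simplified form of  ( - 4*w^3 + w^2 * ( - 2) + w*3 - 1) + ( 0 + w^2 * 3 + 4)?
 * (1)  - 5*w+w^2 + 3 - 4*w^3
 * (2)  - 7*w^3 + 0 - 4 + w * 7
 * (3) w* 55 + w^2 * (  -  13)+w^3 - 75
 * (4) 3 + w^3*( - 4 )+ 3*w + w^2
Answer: 4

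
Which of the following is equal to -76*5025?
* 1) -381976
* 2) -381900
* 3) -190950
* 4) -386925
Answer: 2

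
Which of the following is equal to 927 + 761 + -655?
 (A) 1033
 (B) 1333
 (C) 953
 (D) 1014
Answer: A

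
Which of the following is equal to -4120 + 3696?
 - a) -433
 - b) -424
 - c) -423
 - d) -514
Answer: b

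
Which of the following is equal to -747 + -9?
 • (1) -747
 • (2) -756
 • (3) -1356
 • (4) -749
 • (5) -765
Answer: 2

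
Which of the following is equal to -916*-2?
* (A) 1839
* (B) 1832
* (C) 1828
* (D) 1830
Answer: B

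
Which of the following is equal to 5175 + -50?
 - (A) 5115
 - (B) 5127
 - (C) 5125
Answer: C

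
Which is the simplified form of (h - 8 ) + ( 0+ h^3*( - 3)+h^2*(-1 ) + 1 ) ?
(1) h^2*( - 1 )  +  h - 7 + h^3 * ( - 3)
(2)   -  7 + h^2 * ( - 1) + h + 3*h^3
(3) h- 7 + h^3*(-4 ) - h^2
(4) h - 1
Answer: 1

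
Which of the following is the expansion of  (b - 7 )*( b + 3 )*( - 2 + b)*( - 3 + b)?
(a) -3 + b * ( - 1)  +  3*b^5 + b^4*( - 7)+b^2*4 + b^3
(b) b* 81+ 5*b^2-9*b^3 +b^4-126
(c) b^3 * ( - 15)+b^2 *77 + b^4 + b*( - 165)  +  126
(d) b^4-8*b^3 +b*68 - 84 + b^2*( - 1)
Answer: b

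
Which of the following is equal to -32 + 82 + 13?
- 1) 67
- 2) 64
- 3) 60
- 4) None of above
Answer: 4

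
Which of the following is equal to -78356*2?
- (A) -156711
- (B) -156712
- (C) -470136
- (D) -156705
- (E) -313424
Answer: B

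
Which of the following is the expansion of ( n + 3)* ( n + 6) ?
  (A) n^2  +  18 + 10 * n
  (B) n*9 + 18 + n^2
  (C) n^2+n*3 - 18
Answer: B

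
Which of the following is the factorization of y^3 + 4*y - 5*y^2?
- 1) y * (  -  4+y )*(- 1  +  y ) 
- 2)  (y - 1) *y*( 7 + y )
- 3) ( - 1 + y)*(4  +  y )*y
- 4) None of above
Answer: 1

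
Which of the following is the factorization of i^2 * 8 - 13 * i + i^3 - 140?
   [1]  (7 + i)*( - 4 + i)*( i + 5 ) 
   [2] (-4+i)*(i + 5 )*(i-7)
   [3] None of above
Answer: 1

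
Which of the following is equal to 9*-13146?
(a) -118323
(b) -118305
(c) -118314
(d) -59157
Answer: c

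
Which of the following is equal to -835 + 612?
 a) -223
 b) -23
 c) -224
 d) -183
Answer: a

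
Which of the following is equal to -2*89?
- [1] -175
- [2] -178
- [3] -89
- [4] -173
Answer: 2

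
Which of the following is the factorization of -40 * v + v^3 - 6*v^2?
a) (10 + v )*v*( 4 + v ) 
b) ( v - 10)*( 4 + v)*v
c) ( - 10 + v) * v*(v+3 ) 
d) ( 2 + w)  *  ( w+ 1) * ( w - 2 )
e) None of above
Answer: b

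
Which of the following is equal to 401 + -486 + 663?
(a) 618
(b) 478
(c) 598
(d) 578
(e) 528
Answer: d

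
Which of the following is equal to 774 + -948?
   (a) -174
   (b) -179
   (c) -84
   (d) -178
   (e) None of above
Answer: a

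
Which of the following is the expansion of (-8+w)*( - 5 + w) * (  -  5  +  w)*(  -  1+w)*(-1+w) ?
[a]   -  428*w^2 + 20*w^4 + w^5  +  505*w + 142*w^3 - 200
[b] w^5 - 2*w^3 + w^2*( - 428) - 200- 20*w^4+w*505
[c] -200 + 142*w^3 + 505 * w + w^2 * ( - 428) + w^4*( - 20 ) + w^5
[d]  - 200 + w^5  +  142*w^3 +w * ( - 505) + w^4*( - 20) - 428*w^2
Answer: c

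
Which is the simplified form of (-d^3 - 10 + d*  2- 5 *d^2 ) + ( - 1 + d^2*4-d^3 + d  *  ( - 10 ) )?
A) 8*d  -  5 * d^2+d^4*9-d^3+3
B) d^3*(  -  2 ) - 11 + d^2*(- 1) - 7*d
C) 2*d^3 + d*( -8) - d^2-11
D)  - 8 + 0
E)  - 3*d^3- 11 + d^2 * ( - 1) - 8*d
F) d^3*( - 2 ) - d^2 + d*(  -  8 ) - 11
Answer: F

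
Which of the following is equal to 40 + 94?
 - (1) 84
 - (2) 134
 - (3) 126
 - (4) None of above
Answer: 2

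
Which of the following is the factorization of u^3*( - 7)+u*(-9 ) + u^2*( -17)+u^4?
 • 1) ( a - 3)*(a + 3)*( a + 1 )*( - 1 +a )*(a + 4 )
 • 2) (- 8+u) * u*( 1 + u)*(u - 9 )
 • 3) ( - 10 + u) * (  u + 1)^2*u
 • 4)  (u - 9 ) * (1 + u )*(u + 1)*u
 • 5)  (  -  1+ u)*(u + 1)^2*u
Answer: 4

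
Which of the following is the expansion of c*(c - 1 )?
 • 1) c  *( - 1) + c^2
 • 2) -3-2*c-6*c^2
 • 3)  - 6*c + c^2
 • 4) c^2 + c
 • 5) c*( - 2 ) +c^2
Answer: 1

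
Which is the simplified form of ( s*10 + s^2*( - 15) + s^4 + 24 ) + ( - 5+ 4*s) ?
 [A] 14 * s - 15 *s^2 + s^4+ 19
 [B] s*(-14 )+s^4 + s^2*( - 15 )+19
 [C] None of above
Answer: A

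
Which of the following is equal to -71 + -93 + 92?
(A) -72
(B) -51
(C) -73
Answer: A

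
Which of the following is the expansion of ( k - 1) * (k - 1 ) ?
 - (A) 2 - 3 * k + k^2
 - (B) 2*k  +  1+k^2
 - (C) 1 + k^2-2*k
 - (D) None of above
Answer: C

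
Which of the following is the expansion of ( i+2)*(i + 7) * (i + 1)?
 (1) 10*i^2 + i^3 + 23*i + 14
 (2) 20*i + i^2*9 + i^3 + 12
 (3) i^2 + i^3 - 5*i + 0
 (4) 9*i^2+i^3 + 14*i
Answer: 1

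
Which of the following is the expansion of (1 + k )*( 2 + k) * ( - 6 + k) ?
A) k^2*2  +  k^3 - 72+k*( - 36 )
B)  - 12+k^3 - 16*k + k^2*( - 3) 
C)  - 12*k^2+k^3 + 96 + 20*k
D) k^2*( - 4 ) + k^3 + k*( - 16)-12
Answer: B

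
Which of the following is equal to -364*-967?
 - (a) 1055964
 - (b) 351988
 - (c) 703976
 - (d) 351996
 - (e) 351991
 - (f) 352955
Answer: b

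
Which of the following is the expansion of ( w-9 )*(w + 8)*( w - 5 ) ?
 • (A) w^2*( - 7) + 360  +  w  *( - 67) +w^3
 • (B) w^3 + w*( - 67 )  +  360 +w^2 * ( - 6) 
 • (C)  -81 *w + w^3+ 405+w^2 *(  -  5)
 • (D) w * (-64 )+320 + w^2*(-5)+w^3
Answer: B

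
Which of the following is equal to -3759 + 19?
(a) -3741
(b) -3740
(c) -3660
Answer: b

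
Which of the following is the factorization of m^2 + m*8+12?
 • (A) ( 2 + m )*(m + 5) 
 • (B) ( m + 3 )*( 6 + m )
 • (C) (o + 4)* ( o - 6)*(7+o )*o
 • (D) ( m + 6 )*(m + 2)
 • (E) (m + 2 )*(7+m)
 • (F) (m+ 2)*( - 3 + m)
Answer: D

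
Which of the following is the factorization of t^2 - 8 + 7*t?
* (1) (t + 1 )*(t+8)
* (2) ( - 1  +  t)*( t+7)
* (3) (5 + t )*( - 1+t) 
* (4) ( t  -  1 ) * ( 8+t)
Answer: 4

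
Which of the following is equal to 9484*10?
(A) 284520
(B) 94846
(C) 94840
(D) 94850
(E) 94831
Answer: C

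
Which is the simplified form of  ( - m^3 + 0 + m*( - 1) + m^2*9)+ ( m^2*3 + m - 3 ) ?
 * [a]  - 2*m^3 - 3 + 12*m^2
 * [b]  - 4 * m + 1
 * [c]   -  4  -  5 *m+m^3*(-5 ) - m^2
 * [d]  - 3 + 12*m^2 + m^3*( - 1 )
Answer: d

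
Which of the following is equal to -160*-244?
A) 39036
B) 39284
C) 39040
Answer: C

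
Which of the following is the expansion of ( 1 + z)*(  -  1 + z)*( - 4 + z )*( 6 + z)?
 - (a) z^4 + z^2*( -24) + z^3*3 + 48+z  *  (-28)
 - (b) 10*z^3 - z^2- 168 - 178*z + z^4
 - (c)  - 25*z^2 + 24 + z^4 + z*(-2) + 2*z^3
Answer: c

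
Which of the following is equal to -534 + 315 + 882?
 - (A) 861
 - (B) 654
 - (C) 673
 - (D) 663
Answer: D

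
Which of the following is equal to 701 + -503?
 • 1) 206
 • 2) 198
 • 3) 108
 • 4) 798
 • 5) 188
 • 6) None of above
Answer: 2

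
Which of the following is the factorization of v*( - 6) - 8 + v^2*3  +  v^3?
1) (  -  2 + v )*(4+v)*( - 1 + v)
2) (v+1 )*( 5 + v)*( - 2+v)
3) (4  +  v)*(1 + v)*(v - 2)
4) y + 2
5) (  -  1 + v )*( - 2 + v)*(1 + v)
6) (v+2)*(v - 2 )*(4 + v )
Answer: 3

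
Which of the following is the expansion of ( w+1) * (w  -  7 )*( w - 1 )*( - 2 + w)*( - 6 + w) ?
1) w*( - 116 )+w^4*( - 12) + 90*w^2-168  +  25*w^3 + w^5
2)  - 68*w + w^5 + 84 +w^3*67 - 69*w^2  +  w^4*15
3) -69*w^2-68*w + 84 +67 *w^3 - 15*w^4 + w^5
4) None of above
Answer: 3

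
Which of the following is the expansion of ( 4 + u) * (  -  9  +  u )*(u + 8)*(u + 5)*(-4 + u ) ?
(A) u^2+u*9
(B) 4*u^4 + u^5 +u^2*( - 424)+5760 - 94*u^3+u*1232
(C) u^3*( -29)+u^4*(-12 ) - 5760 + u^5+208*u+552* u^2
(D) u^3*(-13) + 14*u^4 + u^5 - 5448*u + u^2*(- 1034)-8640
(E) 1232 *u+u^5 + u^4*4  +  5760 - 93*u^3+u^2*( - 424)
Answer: E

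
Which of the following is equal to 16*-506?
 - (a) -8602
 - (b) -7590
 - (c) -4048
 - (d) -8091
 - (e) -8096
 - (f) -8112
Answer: e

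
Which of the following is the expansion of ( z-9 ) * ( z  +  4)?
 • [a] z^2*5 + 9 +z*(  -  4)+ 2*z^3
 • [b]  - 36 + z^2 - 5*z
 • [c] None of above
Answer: b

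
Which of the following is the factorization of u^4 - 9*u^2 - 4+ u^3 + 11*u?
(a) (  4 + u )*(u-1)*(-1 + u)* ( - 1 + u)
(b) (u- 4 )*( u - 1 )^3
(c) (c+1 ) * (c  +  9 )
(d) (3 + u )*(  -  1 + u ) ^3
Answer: a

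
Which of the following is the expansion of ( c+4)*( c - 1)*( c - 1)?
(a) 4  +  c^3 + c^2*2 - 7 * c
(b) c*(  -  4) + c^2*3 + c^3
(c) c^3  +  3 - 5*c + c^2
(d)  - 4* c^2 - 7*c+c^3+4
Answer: a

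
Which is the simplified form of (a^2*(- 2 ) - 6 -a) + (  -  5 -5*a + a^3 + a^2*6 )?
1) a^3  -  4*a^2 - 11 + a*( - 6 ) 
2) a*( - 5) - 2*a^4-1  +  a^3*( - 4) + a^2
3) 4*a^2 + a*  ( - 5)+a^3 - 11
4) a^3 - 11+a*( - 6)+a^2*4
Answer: 4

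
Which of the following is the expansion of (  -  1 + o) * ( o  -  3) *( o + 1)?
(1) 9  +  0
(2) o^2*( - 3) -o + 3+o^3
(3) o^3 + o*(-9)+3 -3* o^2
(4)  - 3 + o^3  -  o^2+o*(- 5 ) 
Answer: 2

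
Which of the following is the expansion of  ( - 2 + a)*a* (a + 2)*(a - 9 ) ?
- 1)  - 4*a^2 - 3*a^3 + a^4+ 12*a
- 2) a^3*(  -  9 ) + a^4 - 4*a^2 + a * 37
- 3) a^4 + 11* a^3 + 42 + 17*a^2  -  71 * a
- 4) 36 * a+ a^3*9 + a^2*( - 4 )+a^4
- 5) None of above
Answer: 5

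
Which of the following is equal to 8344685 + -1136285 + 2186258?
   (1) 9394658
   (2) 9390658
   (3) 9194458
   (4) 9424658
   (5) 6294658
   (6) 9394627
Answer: 1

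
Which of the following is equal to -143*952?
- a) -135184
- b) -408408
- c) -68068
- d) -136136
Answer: d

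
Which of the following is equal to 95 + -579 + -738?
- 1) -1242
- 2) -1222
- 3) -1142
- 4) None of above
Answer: 2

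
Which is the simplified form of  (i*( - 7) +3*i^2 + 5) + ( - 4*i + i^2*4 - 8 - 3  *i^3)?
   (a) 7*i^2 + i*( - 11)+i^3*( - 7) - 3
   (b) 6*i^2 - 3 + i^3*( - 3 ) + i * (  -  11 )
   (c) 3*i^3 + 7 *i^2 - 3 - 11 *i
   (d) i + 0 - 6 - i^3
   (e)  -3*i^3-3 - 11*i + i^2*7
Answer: e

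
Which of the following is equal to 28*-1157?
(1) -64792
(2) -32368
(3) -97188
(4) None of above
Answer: 4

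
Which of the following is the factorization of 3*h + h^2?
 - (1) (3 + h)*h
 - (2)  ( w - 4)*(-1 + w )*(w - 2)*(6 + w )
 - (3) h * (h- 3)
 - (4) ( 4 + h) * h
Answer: 1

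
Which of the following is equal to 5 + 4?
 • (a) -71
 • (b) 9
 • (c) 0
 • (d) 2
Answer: b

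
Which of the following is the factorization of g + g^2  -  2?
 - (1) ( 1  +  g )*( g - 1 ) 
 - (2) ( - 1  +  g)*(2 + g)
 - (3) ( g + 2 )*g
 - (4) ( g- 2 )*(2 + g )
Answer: 2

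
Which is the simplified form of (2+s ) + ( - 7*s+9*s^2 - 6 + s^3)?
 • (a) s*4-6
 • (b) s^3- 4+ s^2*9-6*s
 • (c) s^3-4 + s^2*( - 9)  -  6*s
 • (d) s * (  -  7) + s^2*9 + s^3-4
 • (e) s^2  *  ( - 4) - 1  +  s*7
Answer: b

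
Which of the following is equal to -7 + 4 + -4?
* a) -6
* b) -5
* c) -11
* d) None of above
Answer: d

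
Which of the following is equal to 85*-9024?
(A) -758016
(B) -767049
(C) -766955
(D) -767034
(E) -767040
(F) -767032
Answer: E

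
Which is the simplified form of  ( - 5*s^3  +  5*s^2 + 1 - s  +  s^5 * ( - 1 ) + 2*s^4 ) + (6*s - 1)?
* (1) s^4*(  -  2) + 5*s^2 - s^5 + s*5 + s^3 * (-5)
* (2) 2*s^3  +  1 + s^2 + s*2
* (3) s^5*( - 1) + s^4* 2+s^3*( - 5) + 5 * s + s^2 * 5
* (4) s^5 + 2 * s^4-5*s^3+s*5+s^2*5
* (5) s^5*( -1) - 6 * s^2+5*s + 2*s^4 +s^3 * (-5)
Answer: 3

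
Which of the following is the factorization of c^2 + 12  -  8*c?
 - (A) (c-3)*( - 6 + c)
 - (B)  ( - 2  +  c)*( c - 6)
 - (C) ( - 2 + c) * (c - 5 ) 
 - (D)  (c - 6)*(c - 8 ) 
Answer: B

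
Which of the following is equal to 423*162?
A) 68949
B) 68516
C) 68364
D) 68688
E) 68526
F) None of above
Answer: E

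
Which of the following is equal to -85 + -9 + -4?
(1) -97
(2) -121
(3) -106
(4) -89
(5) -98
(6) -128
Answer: 5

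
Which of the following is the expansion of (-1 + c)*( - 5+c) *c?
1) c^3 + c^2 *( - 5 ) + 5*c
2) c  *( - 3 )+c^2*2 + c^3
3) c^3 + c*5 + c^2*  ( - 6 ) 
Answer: 3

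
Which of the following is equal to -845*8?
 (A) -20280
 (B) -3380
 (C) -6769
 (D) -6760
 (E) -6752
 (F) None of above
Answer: D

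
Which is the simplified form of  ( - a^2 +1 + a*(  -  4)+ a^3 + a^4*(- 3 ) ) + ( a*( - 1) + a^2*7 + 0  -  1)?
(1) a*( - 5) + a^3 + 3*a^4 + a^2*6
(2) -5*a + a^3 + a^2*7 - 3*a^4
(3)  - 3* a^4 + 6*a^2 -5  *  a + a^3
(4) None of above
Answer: 3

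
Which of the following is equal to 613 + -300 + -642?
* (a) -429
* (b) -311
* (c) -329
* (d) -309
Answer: c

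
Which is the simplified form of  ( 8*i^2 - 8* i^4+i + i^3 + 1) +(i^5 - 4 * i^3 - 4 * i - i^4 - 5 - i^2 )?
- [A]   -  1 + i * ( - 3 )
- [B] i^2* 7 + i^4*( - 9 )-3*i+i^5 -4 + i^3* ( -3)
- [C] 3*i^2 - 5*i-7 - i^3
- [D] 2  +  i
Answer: B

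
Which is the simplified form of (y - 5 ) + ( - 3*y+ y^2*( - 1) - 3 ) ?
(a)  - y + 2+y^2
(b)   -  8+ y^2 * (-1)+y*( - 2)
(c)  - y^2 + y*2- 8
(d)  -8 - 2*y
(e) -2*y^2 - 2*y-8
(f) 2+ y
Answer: b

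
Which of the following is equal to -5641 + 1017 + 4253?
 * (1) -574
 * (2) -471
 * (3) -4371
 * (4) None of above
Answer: 4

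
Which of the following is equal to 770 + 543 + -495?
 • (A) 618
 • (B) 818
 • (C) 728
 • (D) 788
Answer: B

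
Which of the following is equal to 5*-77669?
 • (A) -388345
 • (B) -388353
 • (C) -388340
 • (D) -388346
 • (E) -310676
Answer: A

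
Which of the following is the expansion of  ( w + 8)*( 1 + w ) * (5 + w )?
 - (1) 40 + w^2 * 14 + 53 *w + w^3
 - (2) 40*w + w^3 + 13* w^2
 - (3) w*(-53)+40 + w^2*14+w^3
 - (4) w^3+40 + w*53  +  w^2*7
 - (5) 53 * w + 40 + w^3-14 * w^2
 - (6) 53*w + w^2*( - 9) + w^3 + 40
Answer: 1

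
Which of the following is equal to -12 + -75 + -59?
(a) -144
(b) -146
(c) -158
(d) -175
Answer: b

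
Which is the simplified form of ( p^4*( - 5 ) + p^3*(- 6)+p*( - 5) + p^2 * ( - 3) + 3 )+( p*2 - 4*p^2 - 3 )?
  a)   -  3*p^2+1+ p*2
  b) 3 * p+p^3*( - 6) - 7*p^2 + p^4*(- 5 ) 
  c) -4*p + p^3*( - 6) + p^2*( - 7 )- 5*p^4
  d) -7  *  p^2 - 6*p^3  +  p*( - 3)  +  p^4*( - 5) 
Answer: d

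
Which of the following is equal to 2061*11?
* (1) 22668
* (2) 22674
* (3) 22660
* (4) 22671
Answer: 4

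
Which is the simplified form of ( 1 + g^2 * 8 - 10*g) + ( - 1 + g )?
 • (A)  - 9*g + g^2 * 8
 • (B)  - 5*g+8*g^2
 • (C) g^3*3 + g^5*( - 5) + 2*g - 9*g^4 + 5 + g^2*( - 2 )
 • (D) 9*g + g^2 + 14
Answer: A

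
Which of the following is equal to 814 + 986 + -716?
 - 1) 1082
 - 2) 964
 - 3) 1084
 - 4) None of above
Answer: 3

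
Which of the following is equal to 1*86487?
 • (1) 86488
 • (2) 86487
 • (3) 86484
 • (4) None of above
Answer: 2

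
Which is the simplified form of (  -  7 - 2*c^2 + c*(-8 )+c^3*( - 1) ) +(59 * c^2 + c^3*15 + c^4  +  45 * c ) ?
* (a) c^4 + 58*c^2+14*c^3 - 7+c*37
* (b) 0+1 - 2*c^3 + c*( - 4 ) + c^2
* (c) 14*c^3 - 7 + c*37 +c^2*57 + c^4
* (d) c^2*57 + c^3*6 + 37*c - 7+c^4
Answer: c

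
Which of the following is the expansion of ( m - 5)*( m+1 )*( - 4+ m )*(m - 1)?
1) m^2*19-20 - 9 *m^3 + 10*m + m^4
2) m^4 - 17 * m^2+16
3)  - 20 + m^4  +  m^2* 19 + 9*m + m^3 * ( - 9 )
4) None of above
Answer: 3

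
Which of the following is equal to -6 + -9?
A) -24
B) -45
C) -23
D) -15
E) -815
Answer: D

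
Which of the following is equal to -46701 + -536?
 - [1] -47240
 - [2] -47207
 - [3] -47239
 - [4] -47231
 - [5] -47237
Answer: 5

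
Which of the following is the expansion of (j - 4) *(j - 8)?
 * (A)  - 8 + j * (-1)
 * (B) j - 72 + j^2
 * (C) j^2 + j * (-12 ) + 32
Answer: C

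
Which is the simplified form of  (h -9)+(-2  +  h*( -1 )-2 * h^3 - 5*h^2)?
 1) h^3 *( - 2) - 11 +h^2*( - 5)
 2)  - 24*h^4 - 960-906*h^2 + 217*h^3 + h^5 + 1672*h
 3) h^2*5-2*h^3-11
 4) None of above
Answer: 1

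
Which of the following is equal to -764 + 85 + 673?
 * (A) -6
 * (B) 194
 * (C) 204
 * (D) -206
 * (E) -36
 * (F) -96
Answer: A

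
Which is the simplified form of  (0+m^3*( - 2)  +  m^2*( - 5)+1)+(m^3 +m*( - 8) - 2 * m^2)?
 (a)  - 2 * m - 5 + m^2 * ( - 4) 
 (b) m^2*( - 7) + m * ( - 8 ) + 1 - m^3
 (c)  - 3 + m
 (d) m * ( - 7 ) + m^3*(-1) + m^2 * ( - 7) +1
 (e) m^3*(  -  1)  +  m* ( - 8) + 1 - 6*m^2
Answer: b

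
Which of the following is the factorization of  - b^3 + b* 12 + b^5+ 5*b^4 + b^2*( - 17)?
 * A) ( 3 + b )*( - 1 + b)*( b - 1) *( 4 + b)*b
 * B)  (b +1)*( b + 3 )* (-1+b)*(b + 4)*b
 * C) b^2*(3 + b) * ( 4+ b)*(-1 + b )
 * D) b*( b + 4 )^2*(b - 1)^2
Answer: A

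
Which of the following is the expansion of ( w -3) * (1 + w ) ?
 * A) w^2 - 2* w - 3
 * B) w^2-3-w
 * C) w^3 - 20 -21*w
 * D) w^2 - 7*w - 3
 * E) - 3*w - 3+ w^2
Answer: A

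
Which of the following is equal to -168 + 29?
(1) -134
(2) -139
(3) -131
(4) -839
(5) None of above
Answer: 2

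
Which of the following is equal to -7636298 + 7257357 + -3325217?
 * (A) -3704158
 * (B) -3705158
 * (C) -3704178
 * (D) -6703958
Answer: A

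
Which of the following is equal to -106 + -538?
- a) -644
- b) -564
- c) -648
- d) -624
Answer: a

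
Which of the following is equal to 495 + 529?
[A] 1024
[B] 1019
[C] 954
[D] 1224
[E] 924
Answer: A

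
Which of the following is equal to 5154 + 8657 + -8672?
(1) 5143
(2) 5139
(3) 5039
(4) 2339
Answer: 2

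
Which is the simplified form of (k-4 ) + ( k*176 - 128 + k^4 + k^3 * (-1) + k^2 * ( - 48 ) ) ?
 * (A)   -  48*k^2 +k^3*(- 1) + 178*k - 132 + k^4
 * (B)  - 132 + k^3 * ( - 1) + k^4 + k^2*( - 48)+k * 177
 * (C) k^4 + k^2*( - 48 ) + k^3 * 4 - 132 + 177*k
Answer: B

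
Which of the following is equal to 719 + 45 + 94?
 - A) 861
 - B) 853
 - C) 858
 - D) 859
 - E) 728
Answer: C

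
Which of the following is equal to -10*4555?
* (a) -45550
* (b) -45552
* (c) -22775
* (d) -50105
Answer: a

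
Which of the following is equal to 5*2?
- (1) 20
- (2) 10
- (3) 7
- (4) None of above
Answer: 2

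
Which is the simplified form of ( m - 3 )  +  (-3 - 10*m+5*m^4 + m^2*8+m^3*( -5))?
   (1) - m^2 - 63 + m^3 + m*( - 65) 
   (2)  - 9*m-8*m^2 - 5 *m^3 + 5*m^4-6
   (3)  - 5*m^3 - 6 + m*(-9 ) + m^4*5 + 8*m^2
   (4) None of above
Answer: 3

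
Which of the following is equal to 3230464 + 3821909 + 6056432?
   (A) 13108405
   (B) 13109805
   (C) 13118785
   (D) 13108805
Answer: D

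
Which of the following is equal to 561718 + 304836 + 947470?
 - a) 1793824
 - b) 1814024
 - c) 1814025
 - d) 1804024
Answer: b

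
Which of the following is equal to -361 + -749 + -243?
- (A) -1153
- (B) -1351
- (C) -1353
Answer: C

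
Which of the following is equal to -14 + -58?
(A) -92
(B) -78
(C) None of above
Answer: C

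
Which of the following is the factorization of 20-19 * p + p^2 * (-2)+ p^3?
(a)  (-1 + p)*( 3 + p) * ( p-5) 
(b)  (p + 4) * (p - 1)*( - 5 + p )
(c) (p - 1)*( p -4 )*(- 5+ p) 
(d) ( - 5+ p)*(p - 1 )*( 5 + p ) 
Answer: b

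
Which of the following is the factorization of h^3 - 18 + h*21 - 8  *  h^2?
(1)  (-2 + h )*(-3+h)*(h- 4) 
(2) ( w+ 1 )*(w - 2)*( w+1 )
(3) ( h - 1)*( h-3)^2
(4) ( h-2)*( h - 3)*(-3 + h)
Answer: 4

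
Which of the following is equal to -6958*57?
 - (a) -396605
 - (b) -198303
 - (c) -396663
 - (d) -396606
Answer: d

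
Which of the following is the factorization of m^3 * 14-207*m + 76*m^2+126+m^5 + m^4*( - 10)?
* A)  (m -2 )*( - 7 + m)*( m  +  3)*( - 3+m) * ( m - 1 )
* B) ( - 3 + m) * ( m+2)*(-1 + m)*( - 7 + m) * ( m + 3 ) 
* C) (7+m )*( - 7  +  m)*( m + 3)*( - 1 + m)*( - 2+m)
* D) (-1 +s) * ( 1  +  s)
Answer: A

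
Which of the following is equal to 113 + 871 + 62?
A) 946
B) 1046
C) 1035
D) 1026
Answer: B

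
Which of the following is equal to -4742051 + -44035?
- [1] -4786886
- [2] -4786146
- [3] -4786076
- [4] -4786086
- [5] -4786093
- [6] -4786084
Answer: 4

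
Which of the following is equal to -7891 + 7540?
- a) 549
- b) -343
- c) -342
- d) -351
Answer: d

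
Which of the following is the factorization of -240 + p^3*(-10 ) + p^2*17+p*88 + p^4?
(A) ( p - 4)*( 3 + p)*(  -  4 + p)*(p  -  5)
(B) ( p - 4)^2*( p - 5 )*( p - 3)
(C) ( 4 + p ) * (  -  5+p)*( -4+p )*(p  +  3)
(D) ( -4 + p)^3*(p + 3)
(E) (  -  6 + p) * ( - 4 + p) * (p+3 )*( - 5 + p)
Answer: A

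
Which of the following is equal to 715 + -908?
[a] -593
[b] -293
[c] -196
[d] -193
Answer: d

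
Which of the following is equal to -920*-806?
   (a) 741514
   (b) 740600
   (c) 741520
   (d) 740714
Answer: c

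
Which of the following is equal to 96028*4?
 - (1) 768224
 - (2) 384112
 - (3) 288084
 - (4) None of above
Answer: 2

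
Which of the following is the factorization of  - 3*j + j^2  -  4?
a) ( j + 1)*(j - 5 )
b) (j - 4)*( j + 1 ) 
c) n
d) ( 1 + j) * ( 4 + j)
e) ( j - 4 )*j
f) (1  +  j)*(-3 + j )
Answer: b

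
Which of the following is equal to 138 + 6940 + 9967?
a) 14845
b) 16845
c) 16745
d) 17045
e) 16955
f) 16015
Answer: d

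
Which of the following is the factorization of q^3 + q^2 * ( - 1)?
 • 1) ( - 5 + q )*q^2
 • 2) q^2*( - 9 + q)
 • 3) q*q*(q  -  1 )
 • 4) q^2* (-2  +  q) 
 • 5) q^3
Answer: 3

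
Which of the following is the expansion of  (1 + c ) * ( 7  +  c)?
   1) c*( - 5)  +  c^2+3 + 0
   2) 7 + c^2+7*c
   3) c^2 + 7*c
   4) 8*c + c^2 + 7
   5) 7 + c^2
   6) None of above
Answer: 4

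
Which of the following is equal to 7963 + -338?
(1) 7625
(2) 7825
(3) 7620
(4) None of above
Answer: 1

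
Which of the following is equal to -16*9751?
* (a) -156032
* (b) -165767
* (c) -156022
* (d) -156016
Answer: d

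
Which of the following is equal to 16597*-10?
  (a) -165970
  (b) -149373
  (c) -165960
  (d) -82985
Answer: a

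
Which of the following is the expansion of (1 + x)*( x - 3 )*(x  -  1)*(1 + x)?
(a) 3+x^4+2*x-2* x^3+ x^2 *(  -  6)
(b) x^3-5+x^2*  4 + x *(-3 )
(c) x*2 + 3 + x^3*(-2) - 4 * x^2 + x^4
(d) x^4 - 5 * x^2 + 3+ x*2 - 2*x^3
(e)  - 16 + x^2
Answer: c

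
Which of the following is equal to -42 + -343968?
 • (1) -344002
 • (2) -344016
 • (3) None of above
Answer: 3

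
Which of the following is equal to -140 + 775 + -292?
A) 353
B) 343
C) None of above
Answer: B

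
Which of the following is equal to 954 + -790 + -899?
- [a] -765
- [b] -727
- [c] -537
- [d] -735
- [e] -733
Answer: d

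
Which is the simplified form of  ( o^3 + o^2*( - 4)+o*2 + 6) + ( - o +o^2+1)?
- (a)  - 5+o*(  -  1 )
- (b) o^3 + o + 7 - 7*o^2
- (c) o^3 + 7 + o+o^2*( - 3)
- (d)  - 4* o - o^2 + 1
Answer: c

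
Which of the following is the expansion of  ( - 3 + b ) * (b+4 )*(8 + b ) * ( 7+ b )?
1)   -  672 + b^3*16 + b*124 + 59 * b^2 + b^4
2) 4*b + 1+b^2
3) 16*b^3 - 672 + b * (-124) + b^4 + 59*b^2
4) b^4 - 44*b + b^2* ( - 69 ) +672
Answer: 3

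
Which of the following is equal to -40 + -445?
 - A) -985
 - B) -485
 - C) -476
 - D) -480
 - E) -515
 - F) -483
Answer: B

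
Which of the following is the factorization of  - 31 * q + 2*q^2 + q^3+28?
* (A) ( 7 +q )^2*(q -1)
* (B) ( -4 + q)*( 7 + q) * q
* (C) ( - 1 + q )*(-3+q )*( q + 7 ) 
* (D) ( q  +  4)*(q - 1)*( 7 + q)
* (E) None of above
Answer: E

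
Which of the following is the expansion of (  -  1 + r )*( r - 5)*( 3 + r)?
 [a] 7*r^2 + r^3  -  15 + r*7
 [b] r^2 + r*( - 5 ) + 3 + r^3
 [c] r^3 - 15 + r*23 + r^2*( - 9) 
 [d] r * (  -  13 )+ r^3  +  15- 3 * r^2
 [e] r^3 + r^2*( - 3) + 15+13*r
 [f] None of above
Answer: d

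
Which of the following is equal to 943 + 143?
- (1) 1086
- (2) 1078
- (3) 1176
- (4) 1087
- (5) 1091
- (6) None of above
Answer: 1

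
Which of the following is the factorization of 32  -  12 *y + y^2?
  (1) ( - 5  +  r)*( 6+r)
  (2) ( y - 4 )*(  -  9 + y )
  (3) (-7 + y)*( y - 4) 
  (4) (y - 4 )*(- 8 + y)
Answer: 4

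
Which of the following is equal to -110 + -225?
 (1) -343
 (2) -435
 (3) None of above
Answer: 3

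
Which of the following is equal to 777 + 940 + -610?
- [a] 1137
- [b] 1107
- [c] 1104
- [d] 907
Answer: b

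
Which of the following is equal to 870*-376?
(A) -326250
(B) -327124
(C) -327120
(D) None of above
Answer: C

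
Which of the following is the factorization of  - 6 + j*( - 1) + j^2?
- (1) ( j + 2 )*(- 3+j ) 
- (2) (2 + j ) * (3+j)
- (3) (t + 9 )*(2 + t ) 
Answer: 1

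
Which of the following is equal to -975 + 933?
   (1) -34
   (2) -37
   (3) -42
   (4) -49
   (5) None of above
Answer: 3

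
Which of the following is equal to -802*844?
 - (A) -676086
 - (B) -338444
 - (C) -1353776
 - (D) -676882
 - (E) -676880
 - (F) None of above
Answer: F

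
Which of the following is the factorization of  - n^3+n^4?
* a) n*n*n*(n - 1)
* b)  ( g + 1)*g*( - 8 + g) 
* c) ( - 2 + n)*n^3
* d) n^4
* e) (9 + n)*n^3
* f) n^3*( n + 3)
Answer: a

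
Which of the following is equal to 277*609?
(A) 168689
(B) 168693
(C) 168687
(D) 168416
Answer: B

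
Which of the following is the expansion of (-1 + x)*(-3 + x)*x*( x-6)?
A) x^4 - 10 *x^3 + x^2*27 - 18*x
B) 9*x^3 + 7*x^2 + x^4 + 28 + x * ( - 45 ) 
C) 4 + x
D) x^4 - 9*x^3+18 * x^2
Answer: A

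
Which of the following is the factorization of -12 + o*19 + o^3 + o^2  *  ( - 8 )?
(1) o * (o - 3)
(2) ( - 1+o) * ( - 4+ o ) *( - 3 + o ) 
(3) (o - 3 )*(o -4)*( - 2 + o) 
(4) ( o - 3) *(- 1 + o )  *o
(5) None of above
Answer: 2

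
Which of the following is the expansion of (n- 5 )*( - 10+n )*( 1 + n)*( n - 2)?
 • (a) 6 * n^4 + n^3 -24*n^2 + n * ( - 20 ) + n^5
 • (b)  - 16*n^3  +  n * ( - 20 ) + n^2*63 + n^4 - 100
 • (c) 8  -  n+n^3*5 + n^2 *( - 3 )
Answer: b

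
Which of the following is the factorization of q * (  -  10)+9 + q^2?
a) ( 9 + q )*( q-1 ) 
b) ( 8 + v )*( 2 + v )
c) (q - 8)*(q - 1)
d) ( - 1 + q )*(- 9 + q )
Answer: d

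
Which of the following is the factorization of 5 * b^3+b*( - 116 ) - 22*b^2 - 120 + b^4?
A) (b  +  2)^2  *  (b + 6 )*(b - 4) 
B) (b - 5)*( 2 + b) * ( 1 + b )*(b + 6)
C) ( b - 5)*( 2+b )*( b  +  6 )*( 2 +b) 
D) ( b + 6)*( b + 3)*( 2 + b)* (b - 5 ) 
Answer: C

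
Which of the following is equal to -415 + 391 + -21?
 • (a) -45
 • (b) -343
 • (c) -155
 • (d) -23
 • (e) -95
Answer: a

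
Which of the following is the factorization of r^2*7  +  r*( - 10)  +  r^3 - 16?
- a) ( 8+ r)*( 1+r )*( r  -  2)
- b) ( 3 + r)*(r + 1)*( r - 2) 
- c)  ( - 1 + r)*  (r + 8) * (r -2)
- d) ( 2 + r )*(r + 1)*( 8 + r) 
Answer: a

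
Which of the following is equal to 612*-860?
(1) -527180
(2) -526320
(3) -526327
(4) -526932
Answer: 2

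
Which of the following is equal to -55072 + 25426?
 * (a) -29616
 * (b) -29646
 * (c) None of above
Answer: b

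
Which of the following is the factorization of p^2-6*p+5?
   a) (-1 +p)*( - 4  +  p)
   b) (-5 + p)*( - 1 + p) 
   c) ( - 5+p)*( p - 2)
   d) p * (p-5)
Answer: b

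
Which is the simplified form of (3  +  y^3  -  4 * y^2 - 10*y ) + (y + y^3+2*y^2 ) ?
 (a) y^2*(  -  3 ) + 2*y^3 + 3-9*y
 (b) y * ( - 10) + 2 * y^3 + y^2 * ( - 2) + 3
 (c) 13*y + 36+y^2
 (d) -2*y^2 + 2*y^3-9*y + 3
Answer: d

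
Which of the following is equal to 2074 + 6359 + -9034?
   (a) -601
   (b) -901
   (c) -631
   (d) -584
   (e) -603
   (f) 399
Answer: a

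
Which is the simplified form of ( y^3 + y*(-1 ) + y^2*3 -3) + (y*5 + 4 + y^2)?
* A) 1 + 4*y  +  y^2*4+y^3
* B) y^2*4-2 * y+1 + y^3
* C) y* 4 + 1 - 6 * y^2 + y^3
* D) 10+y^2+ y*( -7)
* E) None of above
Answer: A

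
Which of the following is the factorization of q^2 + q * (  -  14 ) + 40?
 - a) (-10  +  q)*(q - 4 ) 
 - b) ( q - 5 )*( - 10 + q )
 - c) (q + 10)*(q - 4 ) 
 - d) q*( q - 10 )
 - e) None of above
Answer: a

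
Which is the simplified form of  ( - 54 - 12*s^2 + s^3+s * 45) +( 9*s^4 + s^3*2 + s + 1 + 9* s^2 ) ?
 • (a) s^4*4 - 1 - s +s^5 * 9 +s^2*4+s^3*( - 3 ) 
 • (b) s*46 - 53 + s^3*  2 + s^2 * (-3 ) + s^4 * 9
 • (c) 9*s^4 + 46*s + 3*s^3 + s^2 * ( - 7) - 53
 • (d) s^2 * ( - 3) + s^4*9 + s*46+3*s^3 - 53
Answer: d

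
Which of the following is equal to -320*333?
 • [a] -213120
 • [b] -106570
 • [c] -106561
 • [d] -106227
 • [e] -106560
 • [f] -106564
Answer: e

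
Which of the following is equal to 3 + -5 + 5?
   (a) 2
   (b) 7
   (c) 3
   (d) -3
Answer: c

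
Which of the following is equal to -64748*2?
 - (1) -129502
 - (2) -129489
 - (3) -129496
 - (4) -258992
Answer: 3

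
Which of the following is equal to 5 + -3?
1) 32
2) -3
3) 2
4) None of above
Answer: 3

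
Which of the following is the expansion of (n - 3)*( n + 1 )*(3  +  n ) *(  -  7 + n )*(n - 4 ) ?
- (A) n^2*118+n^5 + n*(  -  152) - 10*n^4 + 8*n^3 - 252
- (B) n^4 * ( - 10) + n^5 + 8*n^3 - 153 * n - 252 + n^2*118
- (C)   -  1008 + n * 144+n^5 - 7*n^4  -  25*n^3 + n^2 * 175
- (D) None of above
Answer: B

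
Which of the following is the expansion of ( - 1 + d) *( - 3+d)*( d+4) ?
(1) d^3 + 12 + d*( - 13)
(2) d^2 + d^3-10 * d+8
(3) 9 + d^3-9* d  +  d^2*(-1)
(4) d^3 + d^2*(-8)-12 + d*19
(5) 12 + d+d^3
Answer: 1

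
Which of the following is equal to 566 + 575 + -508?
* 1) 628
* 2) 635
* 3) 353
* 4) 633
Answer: 4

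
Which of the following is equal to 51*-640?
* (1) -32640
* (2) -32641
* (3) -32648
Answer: 1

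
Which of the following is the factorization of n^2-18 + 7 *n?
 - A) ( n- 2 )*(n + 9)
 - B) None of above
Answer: A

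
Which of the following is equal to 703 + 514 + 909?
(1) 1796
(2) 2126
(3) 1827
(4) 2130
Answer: 2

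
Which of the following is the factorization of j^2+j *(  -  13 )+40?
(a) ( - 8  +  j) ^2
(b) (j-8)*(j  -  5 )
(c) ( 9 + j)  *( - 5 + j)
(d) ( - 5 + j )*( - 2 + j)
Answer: b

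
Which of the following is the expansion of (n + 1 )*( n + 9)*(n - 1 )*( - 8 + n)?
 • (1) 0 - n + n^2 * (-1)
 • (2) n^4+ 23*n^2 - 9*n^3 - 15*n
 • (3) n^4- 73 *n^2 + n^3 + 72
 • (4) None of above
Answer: 4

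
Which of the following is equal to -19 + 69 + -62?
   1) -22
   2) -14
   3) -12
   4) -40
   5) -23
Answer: 3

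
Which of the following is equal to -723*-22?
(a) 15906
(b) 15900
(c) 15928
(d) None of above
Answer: a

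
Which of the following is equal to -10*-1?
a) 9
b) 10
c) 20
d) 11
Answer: b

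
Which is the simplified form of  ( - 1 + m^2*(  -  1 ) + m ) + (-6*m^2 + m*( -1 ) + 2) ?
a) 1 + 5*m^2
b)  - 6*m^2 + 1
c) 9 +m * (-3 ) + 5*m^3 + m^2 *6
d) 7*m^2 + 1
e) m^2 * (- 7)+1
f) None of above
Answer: e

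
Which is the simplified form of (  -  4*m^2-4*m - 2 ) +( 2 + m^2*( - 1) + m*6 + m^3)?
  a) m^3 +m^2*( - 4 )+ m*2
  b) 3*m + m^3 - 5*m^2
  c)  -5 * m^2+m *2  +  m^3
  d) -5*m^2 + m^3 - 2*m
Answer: c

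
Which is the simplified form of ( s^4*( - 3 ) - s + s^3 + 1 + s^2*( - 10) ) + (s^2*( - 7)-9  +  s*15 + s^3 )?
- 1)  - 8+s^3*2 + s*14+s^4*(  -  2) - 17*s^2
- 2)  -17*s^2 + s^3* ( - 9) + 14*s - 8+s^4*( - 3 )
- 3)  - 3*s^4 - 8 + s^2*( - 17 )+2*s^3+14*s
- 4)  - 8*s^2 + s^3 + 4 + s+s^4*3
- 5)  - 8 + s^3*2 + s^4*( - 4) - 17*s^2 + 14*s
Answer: 3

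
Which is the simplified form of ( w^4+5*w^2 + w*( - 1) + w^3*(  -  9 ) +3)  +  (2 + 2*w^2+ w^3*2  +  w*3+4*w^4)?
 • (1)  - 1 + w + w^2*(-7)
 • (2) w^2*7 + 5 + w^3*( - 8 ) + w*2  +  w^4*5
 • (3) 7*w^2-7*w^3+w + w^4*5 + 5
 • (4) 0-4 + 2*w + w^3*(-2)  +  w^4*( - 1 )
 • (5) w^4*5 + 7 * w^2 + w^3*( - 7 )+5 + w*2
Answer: 5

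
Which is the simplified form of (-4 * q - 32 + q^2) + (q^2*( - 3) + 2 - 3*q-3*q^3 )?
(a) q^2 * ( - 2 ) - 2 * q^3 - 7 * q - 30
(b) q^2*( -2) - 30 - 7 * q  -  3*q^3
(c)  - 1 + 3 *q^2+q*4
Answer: b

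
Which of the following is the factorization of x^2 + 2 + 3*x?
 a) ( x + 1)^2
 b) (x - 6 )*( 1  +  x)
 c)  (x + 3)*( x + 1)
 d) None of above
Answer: d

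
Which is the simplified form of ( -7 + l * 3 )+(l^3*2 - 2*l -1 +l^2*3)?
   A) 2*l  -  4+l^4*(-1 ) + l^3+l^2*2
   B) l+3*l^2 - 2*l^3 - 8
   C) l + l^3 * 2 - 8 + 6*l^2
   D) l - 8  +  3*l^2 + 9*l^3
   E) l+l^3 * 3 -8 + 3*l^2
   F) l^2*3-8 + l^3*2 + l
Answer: F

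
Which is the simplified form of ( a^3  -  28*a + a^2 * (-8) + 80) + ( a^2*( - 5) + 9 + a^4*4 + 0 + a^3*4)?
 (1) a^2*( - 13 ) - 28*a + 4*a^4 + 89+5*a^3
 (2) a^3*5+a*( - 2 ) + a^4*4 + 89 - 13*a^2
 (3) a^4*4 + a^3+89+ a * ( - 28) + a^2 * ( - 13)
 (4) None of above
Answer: 1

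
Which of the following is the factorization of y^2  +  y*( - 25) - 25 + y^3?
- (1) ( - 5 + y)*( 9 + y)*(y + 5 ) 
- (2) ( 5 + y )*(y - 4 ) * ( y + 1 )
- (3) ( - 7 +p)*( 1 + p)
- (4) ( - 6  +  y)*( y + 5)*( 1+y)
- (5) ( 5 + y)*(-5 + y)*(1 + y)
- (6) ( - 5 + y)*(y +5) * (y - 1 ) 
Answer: 5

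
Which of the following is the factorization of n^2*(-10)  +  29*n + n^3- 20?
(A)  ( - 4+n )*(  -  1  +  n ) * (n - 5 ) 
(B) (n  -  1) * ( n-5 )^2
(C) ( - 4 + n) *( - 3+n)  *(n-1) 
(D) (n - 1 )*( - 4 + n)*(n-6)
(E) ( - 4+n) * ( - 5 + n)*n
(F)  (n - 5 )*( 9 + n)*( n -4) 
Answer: A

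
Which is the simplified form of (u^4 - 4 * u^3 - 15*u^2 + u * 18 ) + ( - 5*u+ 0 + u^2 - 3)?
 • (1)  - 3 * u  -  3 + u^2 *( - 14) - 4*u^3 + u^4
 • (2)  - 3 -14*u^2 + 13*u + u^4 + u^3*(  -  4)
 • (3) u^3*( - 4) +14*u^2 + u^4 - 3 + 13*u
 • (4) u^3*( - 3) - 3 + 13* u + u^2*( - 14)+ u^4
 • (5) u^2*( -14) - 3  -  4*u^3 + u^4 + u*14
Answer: 2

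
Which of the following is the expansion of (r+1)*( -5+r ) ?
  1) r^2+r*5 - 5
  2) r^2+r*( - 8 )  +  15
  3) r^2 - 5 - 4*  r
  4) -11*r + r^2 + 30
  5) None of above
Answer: 3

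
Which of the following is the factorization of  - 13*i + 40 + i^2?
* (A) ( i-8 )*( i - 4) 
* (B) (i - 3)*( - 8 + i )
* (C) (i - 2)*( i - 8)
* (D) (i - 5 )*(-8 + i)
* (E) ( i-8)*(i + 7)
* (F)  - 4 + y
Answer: D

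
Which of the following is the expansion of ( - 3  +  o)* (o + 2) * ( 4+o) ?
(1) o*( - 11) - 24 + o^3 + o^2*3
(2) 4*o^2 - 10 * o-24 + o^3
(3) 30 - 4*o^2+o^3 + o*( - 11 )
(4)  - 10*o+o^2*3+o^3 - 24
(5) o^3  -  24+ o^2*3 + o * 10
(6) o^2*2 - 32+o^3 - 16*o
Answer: 4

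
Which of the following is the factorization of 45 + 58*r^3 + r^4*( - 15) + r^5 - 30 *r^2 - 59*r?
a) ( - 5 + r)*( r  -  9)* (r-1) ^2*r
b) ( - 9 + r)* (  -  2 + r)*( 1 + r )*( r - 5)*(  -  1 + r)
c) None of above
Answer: c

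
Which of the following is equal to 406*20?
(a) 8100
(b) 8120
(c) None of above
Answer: b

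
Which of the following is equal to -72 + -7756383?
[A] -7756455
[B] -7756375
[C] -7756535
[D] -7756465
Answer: A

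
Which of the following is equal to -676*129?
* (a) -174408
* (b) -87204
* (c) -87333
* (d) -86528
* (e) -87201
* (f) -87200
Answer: b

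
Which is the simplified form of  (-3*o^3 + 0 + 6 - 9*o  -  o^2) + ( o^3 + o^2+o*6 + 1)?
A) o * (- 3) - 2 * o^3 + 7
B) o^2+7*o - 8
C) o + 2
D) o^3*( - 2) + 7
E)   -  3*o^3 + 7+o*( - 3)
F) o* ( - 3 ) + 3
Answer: A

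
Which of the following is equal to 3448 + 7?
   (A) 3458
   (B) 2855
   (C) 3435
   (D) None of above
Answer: D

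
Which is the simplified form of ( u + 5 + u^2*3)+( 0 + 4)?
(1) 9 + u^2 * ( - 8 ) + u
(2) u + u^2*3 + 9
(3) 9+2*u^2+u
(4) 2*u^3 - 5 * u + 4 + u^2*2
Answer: 2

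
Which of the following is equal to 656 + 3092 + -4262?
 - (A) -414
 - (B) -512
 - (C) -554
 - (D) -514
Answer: D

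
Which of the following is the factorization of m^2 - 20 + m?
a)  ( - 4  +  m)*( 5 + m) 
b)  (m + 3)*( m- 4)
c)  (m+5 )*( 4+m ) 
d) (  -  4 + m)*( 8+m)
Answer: a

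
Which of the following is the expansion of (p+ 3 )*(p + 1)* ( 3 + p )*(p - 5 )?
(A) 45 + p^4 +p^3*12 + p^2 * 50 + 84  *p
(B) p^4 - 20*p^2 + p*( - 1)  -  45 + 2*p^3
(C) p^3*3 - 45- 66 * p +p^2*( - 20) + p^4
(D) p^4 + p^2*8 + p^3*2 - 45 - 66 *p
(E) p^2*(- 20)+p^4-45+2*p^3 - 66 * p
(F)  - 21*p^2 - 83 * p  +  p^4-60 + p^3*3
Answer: E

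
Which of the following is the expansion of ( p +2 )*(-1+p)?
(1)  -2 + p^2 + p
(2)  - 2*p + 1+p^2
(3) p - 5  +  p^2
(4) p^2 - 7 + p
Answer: 1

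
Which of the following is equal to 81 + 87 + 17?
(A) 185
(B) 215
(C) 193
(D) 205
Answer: A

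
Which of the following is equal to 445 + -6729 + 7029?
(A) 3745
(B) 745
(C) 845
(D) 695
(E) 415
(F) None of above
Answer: B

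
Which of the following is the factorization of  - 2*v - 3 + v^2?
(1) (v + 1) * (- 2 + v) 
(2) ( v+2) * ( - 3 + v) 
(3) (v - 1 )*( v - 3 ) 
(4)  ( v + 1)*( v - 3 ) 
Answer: 4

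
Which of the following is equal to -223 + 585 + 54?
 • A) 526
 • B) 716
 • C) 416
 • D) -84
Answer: C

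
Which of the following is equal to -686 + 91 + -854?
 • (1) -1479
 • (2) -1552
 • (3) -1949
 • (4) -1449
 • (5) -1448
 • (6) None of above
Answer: 4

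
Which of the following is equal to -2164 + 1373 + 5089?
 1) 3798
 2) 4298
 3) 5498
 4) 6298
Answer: 2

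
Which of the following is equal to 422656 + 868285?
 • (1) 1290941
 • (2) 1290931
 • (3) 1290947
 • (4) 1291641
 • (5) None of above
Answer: 1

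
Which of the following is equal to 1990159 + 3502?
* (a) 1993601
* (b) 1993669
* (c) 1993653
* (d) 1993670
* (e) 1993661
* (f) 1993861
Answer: e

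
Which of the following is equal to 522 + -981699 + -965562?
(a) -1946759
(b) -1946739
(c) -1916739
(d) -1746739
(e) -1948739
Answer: b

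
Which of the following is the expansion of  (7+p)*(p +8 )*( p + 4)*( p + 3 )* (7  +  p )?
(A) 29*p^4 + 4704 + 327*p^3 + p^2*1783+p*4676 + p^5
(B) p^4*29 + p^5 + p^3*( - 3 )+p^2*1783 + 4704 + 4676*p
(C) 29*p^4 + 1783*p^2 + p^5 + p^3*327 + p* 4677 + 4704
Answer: A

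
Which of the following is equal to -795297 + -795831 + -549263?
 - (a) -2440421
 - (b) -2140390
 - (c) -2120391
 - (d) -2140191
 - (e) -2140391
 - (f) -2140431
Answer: e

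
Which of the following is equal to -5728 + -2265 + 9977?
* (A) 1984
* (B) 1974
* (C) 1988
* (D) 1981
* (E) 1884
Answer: A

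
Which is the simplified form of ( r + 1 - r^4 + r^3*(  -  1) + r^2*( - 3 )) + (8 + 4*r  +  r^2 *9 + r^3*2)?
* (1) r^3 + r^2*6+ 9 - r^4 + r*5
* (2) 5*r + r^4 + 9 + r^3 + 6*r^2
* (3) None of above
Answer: 1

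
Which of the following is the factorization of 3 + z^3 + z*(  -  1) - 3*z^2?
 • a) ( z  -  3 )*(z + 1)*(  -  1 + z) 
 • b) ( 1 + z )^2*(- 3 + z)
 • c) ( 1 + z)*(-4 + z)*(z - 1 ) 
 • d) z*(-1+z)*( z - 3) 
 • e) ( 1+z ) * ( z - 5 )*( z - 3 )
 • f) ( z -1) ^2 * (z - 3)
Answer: a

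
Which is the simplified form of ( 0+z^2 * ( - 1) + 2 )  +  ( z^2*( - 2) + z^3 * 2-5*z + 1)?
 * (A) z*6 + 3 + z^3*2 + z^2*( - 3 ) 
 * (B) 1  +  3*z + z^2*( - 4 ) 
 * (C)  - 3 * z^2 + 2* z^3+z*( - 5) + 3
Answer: C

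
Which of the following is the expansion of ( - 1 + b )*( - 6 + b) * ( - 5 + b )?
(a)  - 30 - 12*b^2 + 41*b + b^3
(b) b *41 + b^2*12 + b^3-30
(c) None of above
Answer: a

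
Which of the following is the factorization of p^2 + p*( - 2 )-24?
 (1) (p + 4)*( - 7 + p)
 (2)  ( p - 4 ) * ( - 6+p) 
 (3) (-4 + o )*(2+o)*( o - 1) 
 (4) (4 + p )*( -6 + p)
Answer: 4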